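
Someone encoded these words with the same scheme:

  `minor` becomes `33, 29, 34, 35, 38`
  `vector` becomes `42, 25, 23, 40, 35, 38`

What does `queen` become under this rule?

m is letter #13 and maps to 33: an offset of 20. Each letter is replaced by its alphabet position (a=1..z=26) + 20.
For queen: q=17→37, u=21→41, e=5→25, e=5→25, n=14→34.

37, 41, 25, 25, 34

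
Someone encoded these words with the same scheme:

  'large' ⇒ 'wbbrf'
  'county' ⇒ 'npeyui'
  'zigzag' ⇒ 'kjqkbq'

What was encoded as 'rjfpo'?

given

Shifts by position in large: pos 0: l→w (+11), pos 1: a→b (+1), pos 2: r→b (+10), pos 3: g→r (+11), pos 4: e→f (+1) — repeating every 3. It's a Vigenère-style cipher with numeric key [11,1,10]: position i shifts by key[i mod 3].
Decoding rjfpo: r−11=g, j−1=i, f−10=v, p−11=e, o−1=n.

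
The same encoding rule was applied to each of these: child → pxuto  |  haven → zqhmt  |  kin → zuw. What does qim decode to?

The output letters match the input read backwards, each shifted +12: child reversed is dlihc. Two steps: reverse the string, then apply a Caesar shift of +12.
Undoing it on qim: shift back: q−12=e, i−12=w, m−12=a → ewa; then reverse → awe.

awe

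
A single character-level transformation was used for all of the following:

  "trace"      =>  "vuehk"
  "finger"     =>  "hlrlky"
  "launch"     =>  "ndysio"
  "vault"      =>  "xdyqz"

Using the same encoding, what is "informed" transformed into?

Letter i (0-indexed) is shifted by i+2, so successive shifts are 2, 3, 4, ….
On informed: i+2=k, n+3=q, f+4=j, o+5=t, r+6=x, m+7=t, e+8=m, d+9=m.

kqjtxtmm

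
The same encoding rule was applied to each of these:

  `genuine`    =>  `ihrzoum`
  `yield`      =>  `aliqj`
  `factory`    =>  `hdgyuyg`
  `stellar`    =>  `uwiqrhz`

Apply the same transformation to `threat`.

In genuine: g→i is +2, e→h is +3, n→r is +4, u→z is +5 — the shift increases by 1 each position. The shift increases by 1 at each position, starting from +2: 2, 3, 4, ….
For threat: t+2=v, h+3=k, r+4=v, e+5=j, a+6=g, t+7=a.

vkvjga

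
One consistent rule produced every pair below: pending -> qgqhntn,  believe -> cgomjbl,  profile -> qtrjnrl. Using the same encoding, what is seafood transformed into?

Each letter shifts forward by (position + 1), i.e. 1, 2, 3, … — the shift grows by one for each successive letter.
On seafood: s+1=t, e+2=g, a+3=d, f+4=j, o+5=t, o+6=u, d+7=k.

tgdjtuk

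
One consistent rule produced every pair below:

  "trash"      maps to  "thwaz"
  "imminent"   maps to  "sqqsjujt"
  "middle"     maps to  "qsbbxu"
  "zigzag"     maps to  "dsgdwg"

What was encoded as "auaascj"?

t(19)→t(19) and r(17)→h(7) fit y≡19x+22 (mod 26); the inverse of 19 mod 26 is 11. Treating letters as 0–25, the rule is x ↦ 19x + 22 (mod 26).
Undoing it on auaascj: a(0)→11·(0−22)≡18=s; u(20)→11·(20−22)≡4=e; a(0)→11·(0−22)≡18=s; a(0)→11·(0−22)≡18=s; s(18)→11·(18−22)≡8=i; c(2)→11·(2−22)≡14=o; j(9)→11·(9−22)≡13=n (all mod 26).

session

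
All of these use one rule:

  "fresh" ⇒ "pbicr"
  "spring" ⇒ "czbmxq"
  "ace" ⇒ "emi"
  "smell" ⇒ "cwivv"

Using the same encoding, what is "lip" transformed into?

Two shifts are in play — +4 for a/e/i/o/u, +10 for every other letter.
Applying it to lip: l(cons)+10=v, i(vowel)+4=m, p(cons)+10=z.

vmz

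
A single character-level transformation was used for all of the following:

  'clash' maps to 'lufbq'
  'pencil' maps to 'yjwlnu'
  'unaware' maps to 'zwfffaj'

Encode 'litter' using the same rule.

The shift depends on letter class: consonant c→l is +9, but vowel a→f is +5. The rule splits by letter class: vowels +5, consonants +9.
For litter: l(cons)+9=u, i(vowel)+5=n, t(cons)+9=c, t(cons)+9=c, e(vowel)+5=j, r(cons)+9=a.

unccja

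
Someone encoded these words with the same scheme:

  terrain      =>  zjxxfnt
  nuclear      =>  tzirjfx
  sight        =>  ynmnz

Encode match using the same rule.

The shift depends on letter class: consonant t→z is +6, but vowel e→j is +5. Two shifts are in play — +5 for a/e/i/o/u, +6 for every other letter.
For match: m(cons)+6=s, a(vowel)+5=f, t(cons)+6=z, c(cons)+6=i, h(cons)+6=n.

sfzin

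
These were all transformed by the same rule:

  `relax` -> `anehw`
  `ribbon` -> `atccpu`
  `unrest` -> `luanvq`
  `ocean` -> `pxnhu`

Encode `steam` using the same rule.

r(17)→a(0) and e(4)→n(13) fit y≡21x+7 (mod 26); the inverse of 21 mod 26 is 5. Each letter's alphabet position (a=0..z=25) is mapped through 21·x+7 mod 26 — an affine cipher.
On steam: s(18)→21·18+7≡21=v; t(19)→21·19+7≡16=q; e(4)→21·4+7≡13=n; a(0)→21·0+7≡7=h; m(12)→21·12+7≡25=z (all mod 26).

vqnhz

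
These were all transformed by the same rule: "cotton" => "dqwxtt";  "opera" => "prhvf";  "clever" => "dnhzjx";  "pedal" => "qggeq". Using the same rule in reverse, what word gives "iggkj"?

In cotton: c→d is +1, o→q is +2, t→w is +3, t→x is +4 — the shift increases by 1 each position. The shift increases by 1 at each position, starting from +1: 1, 2, 3, ….
Decoding iggkj: i−1=h, g−2=e, g−3=d, k−4=g, j−5=e.

hedge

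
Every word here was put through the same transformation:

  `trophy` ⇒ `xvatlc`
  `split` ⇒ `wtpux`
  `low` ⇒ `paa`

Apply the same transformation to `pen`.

The shift depends on letter class: consonant t→x is +4, but vowel o→a is +12. The rule splits by letter class: vowels +12, consonants +4.
Applying it to pen: p(cons)+4=t, e(vowel)+12=q, n(cons)+4=r.

tqr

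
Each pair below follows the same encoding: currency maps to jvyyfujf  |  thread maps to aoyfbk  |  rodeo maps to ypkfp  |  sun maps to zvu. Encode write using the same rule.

dyjaf

The rule splits by letter class: vowels +1, consonants +7.
Applying it to write: w(cons)+7=d, r(cons)+7=y, i(vowel)+1=j, t(cons)+7=a, e(vowel)+1=f.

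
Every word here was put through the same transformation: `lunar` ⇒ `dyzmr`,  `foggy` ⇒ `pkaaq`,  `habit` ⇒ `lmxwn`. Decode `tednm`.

l(11)→d(3) and u(20)→y(24) fit y≡11x+12 (mod 26); the inverse of 11 mod 26 is 19. Each letter's alphabet position (a=0..z=25) is mapped through 11·x+12 mod 26 — an affine cipher.
Reversing it on tednm: t(19)→19·(19−12)≡3=d; e(4)→19·(4−12)≡4=e; d(3)→19·(3−12)≡11=l; n(13)→19·(13−12)≡19=t; m(12)→19·(12−12)≡0=a (all mod 26).

delta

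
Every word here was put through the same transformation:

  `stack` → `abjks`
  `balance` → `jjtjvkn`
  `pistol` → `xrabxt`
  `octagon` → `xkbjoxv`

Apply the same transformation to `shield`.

aprntl

The shift depends on letter class: consonant s→a is +8, but vowel a→j is +9. The rule splits by letter class: vowels +9, consonants +8.
For shield: s(cons)+8=a, h(cons)+8=p, i(vowel)+9=r, e(vowel)+9=n, l(cons)+8=t, d(cons)+8=l.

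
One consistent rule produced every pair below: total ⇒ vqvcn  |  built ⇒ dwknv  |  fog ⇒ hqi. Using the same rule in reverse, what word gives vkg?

Compare letters: t→v is +2, o→q is +2, t→v is +2 — a constant shift. Every letter moves 2 places later in the alphabet, wrapping around z→a.
Reversing it on vkg: v−2=t, k−2=i, g−2=e.

tie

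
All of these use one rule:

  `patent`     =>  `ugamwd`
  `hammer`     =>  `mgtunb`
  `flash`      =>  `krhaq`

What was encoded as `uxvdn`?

In patent: p→u is +5, a→g is +6, t→a is +7, e→m is +8 — the shift increases by 1 each position. The shift increases by 1 at each position, starting from +5: 5, 6, 7, ….
Decoding uxvdn: u−5=p, x−6=r, v−7=o, d−8=v, n−9=e.

prove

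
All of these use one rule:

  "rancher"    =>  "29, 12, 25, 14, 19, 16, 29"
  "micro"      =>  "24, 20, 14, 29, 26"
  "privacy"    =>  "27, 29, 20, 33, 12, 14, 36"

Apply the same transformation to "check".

r is letter #18 and maps to 29: an offset of 11. Letters become their 1-based position plus 11 (so a→12, b→13, …).
For check: c=3→14, h=8→19, e=5→16, c=3→14, k=11→22.

14, 19, 16, 14, 22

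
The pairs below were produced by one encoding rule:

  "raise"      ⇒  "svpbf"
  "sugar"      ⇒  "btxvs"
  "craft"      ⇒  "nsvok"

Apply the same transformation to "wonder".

lriwfs

Treating letters as 0–25, the rule is x ↦ 9x + 21 (mod 26).
On wonder: w(22)→9·22+21≡11=l; o(14)→9·14+21≡17=r; n(13)→9·13+21≡8=i; d(3)→9·3+21≡22=w; e(4)→9·4+21≡5=f; r(17)→9·17+21≡18=s (all mod 26).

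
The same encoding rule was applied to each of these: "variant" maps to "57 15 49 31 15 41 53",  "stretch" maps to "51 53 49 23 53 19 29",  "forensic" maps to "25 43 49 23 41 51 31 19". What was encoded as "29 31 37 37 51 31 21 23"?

v(#22)→57 and a(#1)→15: differences scale by 2, so n = 2·pos + 13. Each letter becomes 2×(its alphabet position, a=1..z=26) + 13.
Undoing it on 29 31 37 37 51 31 21 23: 29→(29−13)÷2=8=h, 31→(31−13)÷2=9=i, 37→(37−13)÷2=12=l, 37→(37−13)÷2=12=l, 51→(51−13)÷2=19=s, 31→(31−13)÷2=9=i, 21→(21−13)÷2=4=d, 23→(23−13)÷2=5=e.

hillside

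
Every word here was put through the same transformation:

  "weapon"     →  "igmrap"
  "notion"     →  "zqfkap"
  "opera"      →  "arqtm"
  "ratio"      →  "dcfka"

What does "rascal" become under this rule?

dceemn

Shifts by position in weapon: pos 0: w→i (+12), pos 1: e→g (+2), pos 2: a→m (+12), pos 3: p→r (+2) — repeating every 2. A repeating key of period 2 is used — shifts +12, +2 over and over.
On rascal: r+12=d, a+2=c, s+12=e, c+2=e, a+12=m, l+2=n.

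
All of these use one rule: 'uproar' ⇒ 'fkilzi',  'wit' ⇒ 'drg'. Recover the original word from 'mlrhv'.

noise

Each pair mirrors across the alphabet (u↔f, p↔k, r↔i): positions sum to 25. Letters are reflected about the middle of the alphabet (position → 25−position): Atbash.
Undoing it on mlrhv: m↔n, l↔o, r↔i, h↔s, v↔e.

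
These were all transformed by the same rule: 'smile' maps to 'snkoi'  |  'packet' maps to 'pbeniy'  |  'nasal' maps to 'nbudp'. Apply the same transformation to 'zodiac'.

zpfleh

In smile: s→s is +0, m→n is +1, i→k is +2, l→o is +3 — the shift increases by 1 each position. Letter i (0-indexed) is shifted by i+0, so successive shifts are 0, 1, 2, ….
For zodiac: z+0=z, o+1=p, d+2=f, i+3=l, a+4=e, c+5=h.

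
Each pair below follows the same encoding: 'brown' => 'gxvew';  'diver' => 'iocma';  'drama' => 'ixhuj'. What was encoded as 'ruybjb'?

In brown: b→g is +5, r→x is +6, o→v is +7, w→e is +8 — the shift increases by 1 each position. Each letter shifts forward by (position + 5), i.e. 5, 6, 7, … — the shift grows by one for each successive letter.
Reversing it on ruybjb: r−5=m, u−6=o, y−7=r, b−8=t, j−9=a, b−10=r.

mortar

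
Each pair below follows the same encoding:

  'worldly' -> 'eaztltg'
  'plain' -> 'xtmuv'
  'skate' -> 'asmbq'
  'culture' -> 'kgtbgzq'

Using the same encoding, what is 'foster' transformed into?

naabqz

The shift depends on letter class: consonant w→e is +8, but vowel o→a is +12. Vowels shift forward by 12 and consonants shift forward by 8.
Applying it to foster: f(cons)+8=n, o(vowel)+12=a, s(cons)+8=a, t(cons)+8=b, e(vowel)+12=q, r(cons)+8=z.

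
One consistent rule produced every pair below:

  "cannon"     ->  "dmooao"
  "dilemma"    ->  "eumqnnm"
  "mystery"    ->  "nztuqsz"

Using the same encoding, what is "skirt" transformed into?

tlusu

The shift depends on letter class: consonant c→d is +1, but vowel a→m is +12. The rule splits by letter class: vowels +12, consonants +1.
Applying it to skirt: s(cons)+1=t, k(cons)+1=l, i(vowel)+12=u, r(cons)+1=s, t(cons)+1=u.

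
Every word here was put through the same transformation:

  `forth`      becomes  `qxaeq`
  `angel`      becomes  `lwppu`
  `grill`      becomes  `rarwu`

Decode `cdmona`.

rudder

Shifts by position in forth: pos 0: f→q (+11), pos 1: o→x (+9), pos 2: r→a (+9), pos 3: t→e (+11), pos 4: h→q (+9) — repeating every 3. It's a Vigenère-style cipher with numeric key [11,9,9]: position i shifts by key[i mod 3].
Decoding cdmona: c−11=r, d−9=u, m−9=d, o−11=d, n−9=e, a−9=r.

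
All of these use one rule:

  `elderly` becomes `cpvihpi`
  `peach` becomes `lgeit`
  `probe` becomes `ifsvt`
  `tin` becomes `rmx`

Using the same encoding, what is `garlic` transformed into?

The output letters match the input read backwards, each shifted +4: elderly reversed is ylredle. Two steps: reverse the string, then apply a Caesar shift of +4.
On garlic: reverse → cilrag; then shift: c+4=g, i+4=m, l+4=p, r+4=v, a+4=e, g+4=k.

gmpvek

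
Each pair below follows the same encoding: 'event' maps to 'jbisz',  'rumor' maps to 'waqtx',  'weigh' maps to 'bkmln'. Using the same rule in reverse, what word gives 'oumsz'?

Shifts by position in event: pos 0: e→j (+5), pos 1: v→b (+6), pos 2: e→i (+4), pos 3: n→s (+5), pos 4: t→z (+6) — repeating every 3. The shifts repeat in a cycle of length 3: positions 0,1,… shift by +5, +6, +4, then the pattern repeats.
Undoing it on oumsz: o−5=j, u−6=o, m−4=i, s−5=n, z−6=t.

joint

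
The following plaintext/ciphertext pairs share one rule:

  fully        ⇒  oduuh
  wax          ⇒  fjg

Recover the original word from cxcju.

total

Compare letters: f→o is +9, u→d is +9, l→u is +9 — a constant shift. It's a constant shift of +9 (ROT9).
Reversing it on cxcju: c−9=t, x−9=o, c−9=t, j−9=a, u−9=l.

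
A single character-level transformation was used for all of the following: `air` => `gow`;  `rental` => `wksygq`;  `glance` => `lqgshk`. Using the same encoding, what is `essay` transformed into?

kxxgd

The shift depends on letter class: consonant r→w is +5, but vowel a→g is +6. Vowels shift forward by 6 and consonants shift forward by 5.
Applying it to essay: e(vowel)+6=k, s(cons)+5=x, s(cons)+5=x, a(vowel)+6=g, y(cons)+5=d.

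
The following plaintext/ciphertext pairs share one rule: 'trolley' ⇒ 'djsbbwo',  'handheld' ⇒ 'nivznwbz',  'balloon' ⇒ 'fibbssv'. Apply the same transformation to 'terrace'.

Each letter's alphabet position (a=0..z=25) is mapped through 23·x+8 mod 26 — an affine cipher.
On terrace: t(19)→23·19+8≡3=d; e(4)→23·4+8≡22=w; r(17)→23·17+8≡9=j; r(17)→23·17+8≡9=j; a(0)→23·0+8≡8=i; c(2)→23·2+8≡2=c; e(4)→23·4+8≡22=w (all mod 26).

dwjjicw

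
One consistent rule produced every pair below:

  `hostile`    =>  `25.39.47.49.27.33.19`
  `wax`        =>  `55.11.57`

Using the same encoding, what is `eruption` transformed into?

19.45.51.41.49.27.39.37

h(#8)→25 and o(#15)→39: differences scale by 2, so n = 2·pos + 9. With a=1..z=26, the number is 2·pos + 9.
Applying it to eruption: e=5→19, r=18→45, u=21→51, p=16→41, t=20→49, i=9→27, o=15→39, n=14→37.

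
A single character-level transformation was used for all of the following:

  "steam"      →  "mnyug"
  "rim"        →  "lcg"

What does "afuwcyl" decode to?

glacier

Compare letters: s→m is +20, t→n is +20, e→y is +20 — a constant shift. Every letter moves 20 places later in the alphabet, wrapping around z→a.
Reversing it on afuwcyl: a−20=g, f−20=l, u−20=a, w−20=c, c−20=i, y−20=e, l−20=r.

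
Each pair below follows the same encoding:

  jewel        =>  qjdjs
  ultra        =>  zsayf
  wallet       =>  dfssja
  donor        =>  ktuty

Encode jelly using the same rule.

qjssf

The shift depends on letter class: consonant j→q is +7, but vowel e→j is +5. The rule splits by letter class: vowels +5, consonants +7.
Applying it to jelly: j(cons)+7=q, e(vowel)+5=j, l(cons)+7=s, l(cons)+7=s, y(cons)+7=f.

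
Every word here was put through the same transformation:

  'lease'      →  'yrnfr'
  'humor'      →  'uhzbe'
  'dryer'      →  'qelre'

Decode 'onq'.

Compare letters: l→y is +13, e→r is +13, a→n is +13 — a constant shift. This is a Caesar cipher with shift 13.
Decoding onq: o−13=b, n−13=a, q−13=d.

bad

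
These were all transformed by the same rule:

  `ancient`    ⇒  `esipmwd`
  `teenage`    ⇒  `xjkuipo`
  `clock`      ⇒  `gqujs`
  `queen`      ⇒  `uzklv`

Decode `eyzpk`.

attic

In ancient: a→e is +4, n→s is +5, c→i is +6, i→p is +7 — the shift increases by 1 each position. Each letter shifts forward by (position + 4), i.e. 4, 5, 6, … — the shift grows by one for each successive letter.
Undoing it on eyzpk: e−4=a, y−5=t, z−6=t, p−7=i, k−8=c.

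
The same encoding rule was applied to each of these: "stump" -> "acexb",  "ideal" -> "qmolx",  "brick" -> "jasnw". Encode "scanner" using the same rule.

In stump: s→a is +8, t→c is +9, u→e is +10, m→x is +11 — the shift increases by 1 each position. Each letter shifts forward by (position + 8), i.e. 8, 9, 10, … — the shift grows by one for each successive letter.
On scanner: s+8=a, c+9=l, a+10=k, n+11=y, n+12=z, e+13=r, r+14=f.

alkyzrf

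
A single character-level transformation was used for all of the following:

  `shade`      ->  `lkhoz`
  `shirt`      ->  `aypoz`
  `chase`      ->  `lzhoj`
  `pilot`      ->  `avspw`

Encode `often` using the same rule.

The output letters match the input read backwards, each shifted +7: shade reversed is edahs. Read the word backwards and shift each letter +7.
On often: reverse → netfo; then shift: n+7=u, e+7=l, t+7=a, f+7=m, o+7=v.

ulamv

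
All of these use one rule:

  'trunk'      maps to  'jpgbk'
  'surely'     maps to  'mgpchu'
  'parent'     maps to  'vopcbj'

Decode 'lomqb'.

t(19)→j(9) and r(17)→p(15) fit y≡23x+14 (mod 26); the inverse of 23 mod 26 is 17. Treating letters as 0–25, the rule is x ↦ 23x + 14 (mod 26).
Decoding lomqb: l(11)→17·(11−14)≡1=b; o(14)→17·(14−14)≡0=a; m(12)→17·(12−14)≡18=s; q(16)→17·(16−14)≡8=i; b(1)→17·(1−14)≡13=n (all mod 26).

basin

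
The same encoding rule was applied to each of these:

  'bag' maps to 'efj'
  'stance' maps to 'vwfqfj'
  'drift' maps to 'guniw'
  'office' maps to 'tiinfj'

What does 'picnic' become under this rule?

The shift depends on letter class: consonant b→e is +3, but vowel a→f is +5. Two shifts are in play — +5 for a/e/i/o/u, +3 for every other letter.
On picnic: p(cons)+3=s, i(vowel)+5=n, c(cons)+3=f, n(cons)+3=q, i(vowel)+5=n, c(cons)+3=f.

snfqnf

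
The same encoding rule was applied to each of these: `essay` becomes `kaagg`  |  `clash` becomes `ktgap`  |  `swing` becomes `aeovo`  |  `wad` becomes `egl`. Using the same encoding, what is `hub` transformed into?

The shift depends on letter class: consonant s→a is +8, but vowel e→k is +6. Two shifts are in play — +6 for a/e/i/o/u, +8 for every other letter.
Applying it to hub: h(cons)+8=p, u(vowel)+6=a, b(cons)+8=j.

paj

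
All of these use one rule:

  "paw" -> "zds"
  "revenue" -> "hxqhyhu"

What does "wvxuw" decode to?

The word is reversed, then every letter is shifted forward by 3.
Decoding wvxuw: shift back: w−3=t, v−3=s, x−3=u, u−3=r, w−3=t → tsurt; then reverse → trust.

trust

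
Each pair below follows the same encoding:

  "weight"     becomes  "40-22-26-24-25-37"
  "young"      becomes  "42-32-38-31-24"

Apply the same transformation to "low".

29-32-40

w is letter #23 and maps to 40: an offset of 17. Each letter is replaced by its alphabet position (a=1..z=26) + 17.
For low: l=12→29, o=15→32, w=23→40.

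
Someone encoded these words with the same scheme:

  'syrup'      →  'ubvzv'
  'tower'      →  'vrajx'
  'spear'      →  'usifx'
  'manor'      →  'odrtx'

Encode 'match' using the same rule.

odxhn

In syrup: s→u is +2, y→b is +3, r→v is +4, u→z is +5 — the shift increases by 1 each position. The shift increases by 1 at each position, starting from +2: 2, 3, 4, ….
Applying it to match: m+2=o, a+3=d, t+4=x, c+5=h, h+6=n.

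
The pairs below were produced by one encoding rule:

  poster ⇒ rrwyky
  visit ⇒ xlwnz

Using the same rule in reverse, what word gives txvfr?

rural

Each letter shifts forward by (position + 2), i.e. 2, 3, 4, … — the shift grows by one for each successive letter.
Undoing it on txvfr: t−2=r, x−3=u, v−4=r, f−5=a, r−6=l.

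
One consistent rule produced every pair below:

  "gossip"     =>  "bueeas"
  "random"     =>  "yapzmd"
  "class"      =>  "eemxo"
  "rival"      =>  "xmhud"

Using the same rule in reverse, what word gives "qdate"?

shore

The output letters match the input read backwards, each shifted +12: gossip reversed is pissog. Two steps: reverse the string, then apply a Caesar shift of +12.
Undoing it on qdate: shift back: q−12=e, d−12=r, a−12=o, t−12=h, e−12=s → erohs; then reverse → shore.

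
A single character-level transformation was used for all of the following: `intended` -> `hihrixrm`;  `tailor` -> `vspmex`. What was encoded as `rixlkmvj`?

The output letters match the input read backwards, each shifted +4: intended reversed is dednetni. The word is reversed, then every letter is shifted forward by 4.
Reversing it on rixlkmvj: shift back: r−4=n, i−4=e, x−4=t, l−4=h, k−4=g, m−4=i, v−4=r, j−4=f → nethgirf; then reverse → frighten.

frighten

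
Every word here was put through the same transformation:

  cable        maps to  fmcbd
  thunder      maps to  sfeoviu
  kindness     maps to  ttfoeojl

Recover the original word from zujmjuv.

The output letters match the input read backwards, each shifted +1: cable reversed is elbac. The word is reversed, then every letter is shifted forward by 1.
Reversing it on zujmjuv: shift back: z−1=y, u−1=t, j−1=i, m−1=l, j−1=i, u−1=t, v−1=u → ytilitu; then reverse → utility.

utility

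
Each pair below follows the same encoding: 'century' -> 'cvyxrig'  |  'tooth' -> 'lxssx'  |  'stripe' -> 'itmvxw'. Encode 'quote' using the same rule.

ixsyu

The output letters match the input read backwards, each shifted +4: century reversed is yrutnec. The word is reversed, then every letter is shifted forward by 4.
On quote: reverse → etouq; then shift: e+4=i, t+4=x, o+4=s, u+4=y, q+4=u.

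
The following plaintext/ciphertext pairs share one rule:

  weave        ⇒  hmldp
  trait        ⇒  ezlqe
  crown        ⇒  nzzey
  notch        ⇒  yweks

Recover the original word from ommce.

debut

Shifts by position in weave: pos 0: w→h (+11), pos 1: e→m (+8), pos 2: a→l (+11), pos 3: v→d (+8) — repeating every 2. A repeating key of period 2 is used — shifts +11, +8 over and over.
Decoding ommce: o−11=d, m−8=e, m−11=b, c−8=u, e−11=t.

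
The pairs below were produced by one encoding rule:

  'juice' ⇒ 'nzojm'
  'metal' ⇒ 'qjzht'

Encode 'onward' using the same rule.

In juice: j→n is +4, u→z is +5, i→o is +6, c→j is +7 — the shift increases by 1 each position. The shift increases by 1 at each position, starting from +4: 4, 5, 6, ….
Applying it to onward: o+4=s, n+5=s, w+6=c, a+7=h, r+8=z, d+9=m.

sschzm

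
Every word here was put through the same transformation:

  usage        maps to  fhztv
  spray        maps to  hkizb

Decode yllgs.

booth

Each pair mirrors across the alphabet (u↔f, s↔h, a↔z): positions sum to 25. Each letter is replaced by its mirror in the alphabet: a↔z, b↔y, c↔x, and so on (the Atbash cipher).
Reversing it on yllgs: y↔b, l↔o, l↔o, g↔t, s↔h.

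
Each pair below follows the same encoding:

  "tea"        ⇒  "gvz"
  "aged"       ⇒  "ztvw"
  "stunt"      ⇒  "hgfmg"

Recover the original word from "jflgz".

quota

Each pair mirrors across the alphabet (t↔g, e↔v, a↔z): positions sum to 25. Each letter is replaced by its mirror in the alphabet: a↔z, b↔y, c↔x, and so on (the Atbash cipher).
Undoing it on jflgz: j↔q, f↔u, l↔o, g↔t, z↔a.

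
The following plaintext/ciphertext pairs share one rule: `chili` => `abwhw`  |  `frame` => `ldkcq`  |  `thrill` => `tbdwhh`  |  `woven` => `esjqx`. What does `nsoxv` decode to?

c(2)→a(0) and h(7)→b(1) fit y≡21x+10 (mod 26); the inverse of 21 mod 26 is 5. Treating letters as 0–25, the rule is x ↦ 21x + 10 (mod 26).
Decoding nsoxv: n(13)→5·(13−10)≡15=p; s(18)→5·(18−10)≡14=o; o(14)→5·(14−10)≡20=u; x(23)→5·(23−10)≡13=n; v(21)→5·(21−10)≡3=d (all mod 26).

pound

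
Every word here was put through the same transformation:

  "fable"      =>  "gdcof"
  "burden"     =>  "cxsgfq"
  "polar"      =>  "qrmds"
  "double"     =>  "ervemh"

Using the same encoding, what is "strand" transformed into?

twsdog

The shifts repeat in a cycle of length 2: positions 0,1,… shift by +1, +3, then the pattern repeats.
Applying it to strand: s+1=t, t+3=w, r+1=s, a+3=d, n+1=o, d+3=g.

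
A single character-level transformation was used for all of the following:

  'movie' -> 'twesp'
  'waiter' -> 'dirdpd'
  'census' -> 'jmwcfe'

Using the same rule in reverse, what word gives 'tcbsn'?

music

In movie: m→t is +7, o→w is +8, v→e is +9, i→s is +10 — the shift increases by 1 each position. Letter i (0-indexed) is shifted by i+7, so successive shifts are 7, 8, 9, ….
Decoding tcbsn: t−7=m, c−8=u, b−9=s, s−10=i, n−11=c.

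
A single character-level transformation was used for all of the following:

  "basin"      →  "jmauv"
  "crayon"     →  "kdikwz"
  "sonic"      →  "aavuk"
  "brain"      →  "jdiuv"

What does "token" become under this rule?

basqv

The shifts repeat in a cycle of length 2: positions 0,1,… shift by +8, +12, then the pattern repeats.
On token: t+8=b, o+12=a, k+8=s, e+12=q, n+8=v.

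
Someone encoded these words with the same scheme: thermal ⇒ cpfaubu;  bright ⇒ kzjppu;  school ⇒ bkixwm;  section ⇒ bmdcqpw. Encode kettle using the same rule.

tmuctf

Shifts by position in thermal: pos 0: t→c (+9), pos 1: h→p (+8), pos 2: e→f (+1), pos 3: r→a (+9), pos 4: m→u (+8), pos 5: a→b (+1) — repeating every 3. The shifts repeat in a cycle of length 3: positions 0,1,… shift by +9, +8, +1, then the pattern repeats.
On kettle: k+9=t, e+8=m, t+1=u, t+9=c, l+8=t, e+1=f.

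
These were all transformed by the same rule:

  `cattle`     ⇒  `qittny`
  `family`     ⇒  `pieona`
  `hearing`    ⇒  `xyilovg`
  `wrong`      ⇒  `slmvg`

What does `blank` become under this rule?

c(2)→q(16) and a(0)→i(8) fit y≡17x+8 (mod 26); the inverse of 17 mod 26 is 23. Treating letters as 0–25, the rule is x ↦ 17x + 8 (mod 26).
On blank: b(1)→17·1+8≡25=z; l(11)→17·11+8≡13=n; a(0)→17·0+8≡8=i; n(13)→17·13+8≡21=v; k(10)→17·10+8≡22=w (all mod 26).

znivw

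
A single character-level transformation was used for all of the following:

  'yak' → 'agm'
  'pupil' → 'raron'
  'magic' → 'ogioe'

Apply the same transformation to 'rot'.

The shift depends on letter class: consonant y→a is +2, but vowel a→g is +6. The rule splits by letter class: vowels +6, consonants +2.
Applying it to rot: r(cons)+2=t, o(vowel)+6=u, t(cons)+2=v.

tuv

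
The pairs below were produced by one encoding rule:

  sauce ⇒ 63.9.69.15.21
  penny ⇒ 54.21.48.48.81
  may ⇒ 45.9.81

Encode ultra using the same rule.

s(#19)→63 and a(#1)→9: differences scale by 3, so n = 3·pos + 6. Each letter becomes 3×(its alphabet position, a=1..z=26) + 6.
For ultra: u=21→69, l=12→42, t=20→66, r=18→60, a=1→9.

69.42.66.60.9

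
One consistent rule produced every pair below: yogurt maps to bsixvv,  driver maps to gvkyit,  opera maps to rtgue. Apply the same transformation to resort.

uiurvv

Shifts by position in yogurt: pos 0: y→b (+3), pos 1: o→s (+4), pos 2: g→i (+2), pos 3: u→x (+3), pos 4: r→v (+4), pos 5: t→v (+2) — repeating every 3. It's a Vigenère-style cipher with numeric key [3,4,2]: position i shifts by key[i mod 3].
On resort: r+3=u, e+4=i, s+2=u, o+3=r, r+4=v, t+2=v.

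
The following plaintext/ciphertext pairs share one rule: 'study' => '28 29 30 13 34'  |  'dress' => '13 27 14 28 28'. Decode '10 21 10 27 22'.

alarm

s is letter #19 and maps to 28: an offset of 9. Each letter is replaced by its alphabet position (a=1..z=26) + 9.
Decoding 10 21 10 27 22: 10→(10−9)÷1=1=a, 21→(21−9)÷1=12=l, 10→(10−9)÷1=1=a, 27→(27−9)÷1=18=r, 22→(22−9)÷1=13=m.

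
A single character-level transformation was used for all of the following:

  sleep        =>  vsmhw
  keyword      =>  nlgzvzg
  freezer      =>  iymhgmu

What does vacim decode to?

stuff

Shifts by position in sleep: pos 0: s→v (+3), pos 1: l→s (+7), pos 2: e→m (+8), pos 3: e→h (+3), pos 4: p→w (+7) — repeating every 3. The shifts repeat in a cycle of length 3: positions 0,1,… shift by +3, +7, +8, then the pattern repeats.
Reversing it on vacim: v−3=s, a−7=t, c−8=u, i−3=f, m−7=f.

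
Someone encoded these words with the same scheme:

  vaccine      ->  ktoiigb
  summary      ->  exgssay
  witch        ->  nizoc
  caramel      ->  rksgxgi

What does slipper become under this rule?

xkvvory

The output letters match the input read backwards, each shifted +6: vaccine reversed is eniccav. Two steps: reverse the string, then apply a Caesar shift of +6.
For slipper: reverse → reppils; then shift: r+6=x, e+6=k, p+6=v, p+6=v, i+6=o, l+6=r, s+6=y.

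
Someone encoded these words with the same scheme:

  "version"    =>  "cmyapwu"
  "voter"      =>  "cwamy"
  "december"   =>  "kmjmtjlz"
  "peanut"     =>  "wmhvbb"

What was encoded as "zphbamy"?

Shifts by position in version: pos 0: v→c (+7), pos 1: e→m (+8), pos 2: r→y (+7), pos 3: s→a (+8) — repeating every 2. It's a Vigenère-style cipher with numeric key [7,8]: position i shifts by key[i mod 2].
Decoding zphbamy: z−7=s, p−8=h, h−7=a, b−8=t, a−7=t, m−8=e, y−7=r.

shatter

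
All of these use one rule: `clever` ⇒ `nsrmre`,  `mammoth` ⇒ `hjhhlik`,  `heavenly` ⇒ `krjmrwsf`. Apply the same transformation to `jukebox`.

Each letter's alphabet position (a=0..z=25) is mapped through 15·x+9 mod 26 — an affine cipher.
For jukebox: j(9)→15·9+9≡14=o; u(20)→15·20+9≡23=x; k(10)→15·10+9≡3=d; e(4)→15·4+9≡17=r; b(1)→15·1+9≡24=y; o(14)→15·14+9≡11=l; x(23)→15·23+9≡16=q (all mod 26).

oxdrylq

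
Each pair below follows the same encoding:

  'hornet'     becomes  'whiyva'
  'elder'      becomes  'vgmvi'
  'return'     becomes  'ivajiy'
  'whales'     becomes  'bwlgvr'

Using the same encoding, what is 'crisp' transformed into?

h(7)→w(22) and o(14)→h(7) fit y≡9x+11 (mod 26); the inverse of 9 mod 26 is 3. Treating letters as 0–25, the rule is x ↦ 9x + 11 (mod 26).
For crisp: c(2)→9·2+11≡3=d; r(17)→9·17+11≡8=i; i(8)→9·8+11≡5=f; s(18)→9·18+11≡17=r; p(15)→9·15+11≡16=q (all mod 26).

difrq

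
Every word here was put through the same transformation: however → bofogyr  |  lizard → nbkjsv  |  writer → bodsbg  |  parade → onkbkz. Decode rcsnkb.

The output letters match the input read backwards, each shifted +10: however reversed is revewoh. The word is reversed, then every letter is shifted forward by 10.
Reversing it on rcsnkb: shift back: r−10=h, c−10=s, s−10=i, n−10=d, k−10=a, b−10=r → hsidar; then reverse → radish.

radish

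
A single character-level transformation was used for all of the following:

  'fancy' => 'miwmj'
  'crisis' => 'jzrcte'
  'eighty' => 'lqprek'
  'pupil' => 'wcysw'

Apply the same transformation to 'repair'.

Each letter shifts forward by (position + 7), i.e. 7, 8, 9, … — the shift grows by one for each successive letter.
On repair: r+7=y, e+8=m, p+9=y, a+10=k, i+11=t, r+12=d.

ymyktd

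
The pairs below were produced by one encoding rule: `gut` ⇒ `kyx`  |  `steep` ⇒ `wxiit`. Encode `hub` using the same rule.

Every letter moves 4 places later in the alphabet, wrapping around z→a.
On hub: h+4=l, u+4=y, b+4=f.

lyf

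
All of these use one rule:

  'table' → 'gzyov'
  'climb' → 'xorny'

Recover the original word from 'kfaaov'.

puzzle

This is the alphabet-reversal cipher (Atbash): a becomes z, b becomes y, etc.
Reversing it on kfaaov: k↔p, f↔u, a↔z, a↔z, o↔l, v↔e.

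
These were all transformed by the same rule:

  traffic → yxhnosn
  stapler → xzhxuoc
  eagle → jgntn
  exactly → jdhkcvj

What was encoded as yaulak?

In traffic: t→y is +5, r→x is +6, a→h is +7, f→n is +8 — the shift increases by 1 each position. The shift increases by 1 at each position, starting from +5: 5, 6, 7, ….
Decoding yaulak: y−5=t, a−6=u, u−7=n, l−8=d, a−9=r, k−10=a.

tundra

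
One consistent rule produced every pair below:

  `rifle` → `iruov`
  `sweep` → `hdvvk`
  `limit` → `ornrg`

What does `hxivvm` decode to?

Each pair mirrors across the alphabet (r↔i, i↔r, f↔u): positions sum to 25. Each letter is replaced by its mirror in the alphabet: a↔z, b↔y, c↔x, and so on (the Atbash cipher).
Undoing it on hxivvm: h↔s, x↔c, i↔r, v↔e, v↔e, m↔n.

screen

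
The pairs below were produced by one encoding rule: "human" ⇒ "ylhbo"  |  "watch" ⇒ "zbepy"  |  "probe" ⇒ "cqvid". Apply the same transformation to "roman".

qvhbo

h(7)→y(24) and u(20)→l(11) fit y≡7x+1 (mod 26); the inverse of 7 mod 26 is 15. Treating letters as 0–25, the rule is x ↦ 7x + 1 (mod 26).
For roman: r(17)→7·17+1≡16=q; o(14)→7·14+1≡21=v; m(12)→7·12+1≡7=h; a(0)→7·0+1≡1=b; n(13)→7·13+1≡14=o (all mod 26).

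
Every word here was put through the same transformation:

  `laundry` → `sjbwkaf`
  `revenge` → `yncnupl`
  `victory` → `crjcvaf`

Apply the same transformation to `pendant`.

Shifts by position in laundry: pos 0: l→s (+7), pos 1: a→j (+9), pos 2: u→b (+7), pos 3: n→w (+9) — repeating every 2. It's a Vigenère-style cipher with numeric key [7,9]: position i shifts by key[i mod 2].
For pendant: p+7=w, e+9=n, n+7=u, d+9=m, a+7=h, n+9=w, t+7=a.

wnumhwa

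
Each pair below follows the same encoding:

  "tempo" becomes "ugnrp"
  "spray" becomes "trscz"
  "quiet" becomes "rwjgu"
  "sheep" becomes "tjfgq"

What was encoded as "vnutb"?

Shifts by position in tempo: pos 0: t→u (+1), pos 1: e→g (+2), pos 2: m→n (+1), pos 3: p→r (+2) — repeating every 2. The shifts repeat in a cycle of length 2: positions 0,1,… shift by +1, +2, then the pattern repeats.
Reversing it on vnutb: v−1=u, n−2=l, u−1=t, t−2=r, b−1=a.

ultra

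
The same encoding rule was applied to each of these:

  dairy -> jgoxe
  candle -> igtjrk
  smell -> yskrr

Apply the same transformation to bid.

hoj

Every letter moves 6 places later in the alphabet, wrapping around z→a.
Applying it to bid: b+6=h, i+6=o, d+6=j.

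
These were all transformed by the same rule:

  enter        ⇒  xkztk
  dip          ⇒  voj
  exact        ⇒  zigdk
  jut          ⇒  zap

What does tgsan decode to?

human

The output letters match the input read backwards, each shifted +6: enter reversed is retne. The word is reversed, then every letter is shifted forward by 6.
Reversing it on tgsan: shift back: t−6=n, g−6=a, s−6=m, a−6=u, n−6=h → namuh; then reverse → human.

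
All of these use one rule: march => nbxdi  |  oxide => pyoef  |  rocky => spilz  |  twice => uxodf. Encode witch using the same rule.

Shifts by position in march: pos 0: m→n (+1), pos 1: a→b (+1), pos 2: r→x (+6), pos 3: c→d (+1), pos 4: h→i (+1) — repeating every 3. It's a Vigenère-style cipher with numeric key [1,1,6]: position i shifts by key[i mod 3].
For witch: w+1=x, i+1=j, t+6=z, c+1=d, h+1=i.

xjzdi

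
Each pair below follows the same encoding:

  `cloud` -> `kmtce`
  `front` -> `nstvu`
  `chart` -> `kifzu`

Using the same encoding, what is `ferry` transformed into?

Shifts by position in cloud: pos 0: c→k (+8), pos 1: l→m (+1), pos 2: o→t (+5), pos 3: u→c (+8), pos 4: d→e (+1) — repeating every 3. The shifts repeat in a cycle of length 3: positions 0,1,… shift by +8, +1, +5, then the pattern repeats.
Applying it to ferry: f+8=n, e+1=f, r+5=w, r+8=z, y+1=z.

nfwzz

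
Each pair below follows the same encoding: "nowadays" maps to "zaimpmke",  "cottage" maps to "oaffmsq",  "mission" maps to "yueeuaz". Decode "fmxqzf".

talent

Compare letters: n→z is +12, o→a is +12, w→i is +12 — a constant shift. This is a Caesar cipher with shift 12.
Reversing it on fmxqzf: f−12=t, m−12=a, x−12=l, q−12=e, z−12=n, f−12=t.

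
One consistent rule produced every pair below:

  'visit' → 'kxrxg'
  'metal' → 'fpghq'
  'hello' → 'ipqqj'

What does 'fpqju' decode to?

melon

Treating letters as 0–25, the rule is x ↦ 15x + 7 (mod 26).
Undoing it on fpqju: f(5)→7·(5−7)≡12=m; p(15)→7·(15−7)≡4=e; q(16)→7·(16−7)≡11=l; j(9)→7·(9−7)≡14=o; u(20)→7·(20−7)≡13=n (all mod 26).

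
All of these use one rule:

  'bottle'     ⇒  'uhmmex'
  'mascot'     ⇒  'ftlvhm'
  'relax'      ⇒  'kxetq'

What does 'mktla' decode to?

Compare letters: b→u is +19, o→h is +19, t→m is +19 — a constant shift. Every letter moves 19 places later in the alphabet, wrapping around z→a.
Undoing it on mktla: m−19=t, k−19=r, t−19=a, l−19=s, a−19=h.

trash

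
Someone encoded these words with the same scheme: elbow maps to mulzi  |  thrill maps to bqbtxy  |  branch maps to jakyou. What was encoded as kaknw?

crack

In elbow: e→m is +8, l→u is +9, b→l is +10, o→z is +11 — the shift increases by 1 each position. Letter i (0-indexed) is shifted by i+8, so successive shifts are 8, 9, 10, ….
Undoing it on kaknw: k−8=c, a−9=r, k−10=a, n−11=c, w−12=k.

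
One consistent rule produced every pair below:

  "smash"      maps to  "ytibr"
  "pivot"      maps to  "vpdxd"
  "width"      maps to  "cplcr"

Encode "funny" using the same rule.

In smash: s→y is +6, m→t is +7, a→i is +8, s→b is +9 — the shift increases by 1 each position. Each letter shifts forward by (position + 6), i.e. 6, 7, 8, … — the shift grows by one for each successive letter.
On funny: f+6=l, u+7=b, n+8=v, n+9=w, y+10=i.

lbvwi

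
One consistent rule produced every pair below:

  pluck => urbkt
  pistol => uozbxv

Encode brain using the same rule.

Letter i (0-indexed) is shifted by i+5, so successive shifts are 5, 6, 7, ….
For brain: b+5=g, r+6=x, a+7=h, i+8=q, n+9=w.

gxhqw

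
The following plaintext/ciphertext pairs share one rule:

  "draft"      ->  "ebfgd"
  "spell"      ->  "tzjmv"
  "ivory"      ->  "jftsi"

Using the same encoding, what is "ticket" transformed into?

The shifts repeat in a cycle of length 3: positions 0,1,… shift by +1, +10, +5, then the pattern repeats.
Applying it to ticket: t+1=u, i+10=s, c+5=h, k+1=l, e+10=o, t+5=y.

ushloy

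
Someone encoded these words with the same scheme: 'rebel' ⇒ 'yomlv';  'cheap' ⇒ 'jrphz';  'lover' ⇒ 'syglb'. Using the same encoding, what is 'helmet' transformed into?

oowtoe

It's a Vigenère-style cipher with numeric key [7,10,11]: position i shifts by key[i mod 3].
Applying it to helmet: h+7=o, e+10=o, l+11=w, m+7=t, e+10=o, t+11=e.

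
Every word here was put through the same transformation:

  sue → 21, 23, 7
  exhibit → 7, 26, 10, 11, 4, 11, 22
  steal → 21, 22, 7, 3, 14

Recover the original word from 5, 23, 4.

cub

s is letter #19 and maps to 21: an offset of 2. The number is (letter's place in the alphabet, a=1) + 2.
Reversing it on 5, 23, 4: 5→(5−2)÷1=3=c, 23→(23−2)÷1=21=u, 4→(4−2)÷1=2=b.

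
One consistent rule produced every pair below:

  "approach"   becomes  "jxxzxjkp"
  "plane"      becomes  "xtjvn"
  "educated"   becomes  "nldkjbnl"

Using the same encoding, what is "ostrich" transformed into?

The shift depends on letter class: consonant p→x is +8, but vowel a→j is +9. The rule splits by letter class: vowels +9, consonants +8.
Applying it to ostrich: o(vowel)+9=x, s(cons)+8=a, t(cons)+8=b, r(cons)+8=z, i(vowel)+9=r, c(cons)+8=k, h(cons)+8=p.

xabzrkp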